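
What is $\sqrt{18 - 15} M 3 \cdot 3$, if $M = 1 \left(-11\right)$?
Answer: $- 99 \sqrt{3} \approx -171.47$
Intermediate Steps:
$M = -11$
$\sqrt{18 - 15} M 3 \cdot 3 = \sqrt{18 - 15} \left(-11\right) 3 \cdot 3 = \sqrt{3} \left(-11\right) 9 = - 11 \sqrt{3} \cdot 9 = - 99 \sqrt{3}$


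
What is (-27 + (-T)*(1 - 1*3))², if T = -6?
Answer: 1521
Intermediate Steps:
(-27 + (-T)*(1 - 1*3))² = (-27 + (-1*(-6))*(1 - 1*3))² = (-27 + 6*(1 - 3))² = (-27 + 6*(-2))² = (-27 - 12)² = (-39)² = 1521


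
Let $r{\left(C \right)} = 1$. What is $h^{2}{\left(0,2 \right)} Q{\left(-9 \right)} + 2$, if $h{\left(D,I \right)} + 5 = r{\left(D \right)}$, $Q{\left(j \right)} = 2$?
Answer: $34$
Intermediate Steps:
$h{\left(D,I \right)} = -4$ ($h{\left(D,I \right)} = -5 + 1 = -4$)
$h^{2}{\left(0,2 \right)} Q{\left(-9 \right)} + 2 = \left(-4\right)^{2} \cdot 2 + 2 = 16 \cdot 2 + 2 = 32 + 2 = 34$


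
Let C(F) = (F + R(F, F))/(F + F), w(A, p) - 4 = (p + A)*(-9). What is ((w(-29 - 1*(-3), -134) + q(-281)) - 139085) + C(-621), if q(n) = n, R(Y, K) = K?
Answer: -137921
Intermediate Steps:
w(A, p) = 4 - 9*A - 9*p (w(A, p) = 4 + (p + A)*(-9) = 4 + (A + p)*(-9) = 4 + (-9*A - 9*p) = 4 - 9*A - 9*p)
C(F) = 1 (C(F) = (F + F)/(F + F) = (2*F)/((2*F)) = (2*F)*(1/(2*F)) = 1)
((w(-29 - 1*(-3), -134) + q(-281)) - 139085) + C(-621) = (((4 - 9*(-29 - 1*(-3)) - 9*(-134)) - 281) - 139085) + 1 = (((4 - 9*(-29 + 3) + 1206) - 281) - 139085) + 1 = (((4 - 9*(-26) + 1206) - 281) - 139085) + 1 = (((4 + 234 + 1206) - 281) - 139085) + 1 = ((1444 - 281) - 139085) + 1 = (1163 - 139085) + 1 = -137922 + 1 = -137921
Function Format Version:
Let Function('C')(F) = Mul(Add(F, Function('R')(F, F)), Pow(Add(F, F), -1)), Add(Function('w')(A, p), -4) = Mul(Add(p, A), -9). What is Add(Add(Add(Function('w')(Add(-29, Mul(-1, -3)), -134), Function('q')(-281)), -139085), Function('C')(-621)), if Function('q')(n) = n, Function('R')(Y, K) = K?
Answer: -137921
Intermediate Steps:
Function('w')(A, p) = Add(4, Mul(-9, A), Mul(-9, p)) (Function('w')(A, p) = Add(4, Mul(Add(p, A), -9)) = Add(4, Mul(Add(A, p), -9)) = Add(4, Add(Mul(-9, A), Mul(-9, p))) = Add(4, Mul(-9, A), Mul(-9, p)))
Function('C')(F) = 1 (Function('C')(F) = Mul(Add(F, F), Pow(Add(F, F), -1)) = Mul(Mul(2, F), Pow(Mul(2, F), -1)) = Mul(Mul(2, F), Mul(Rational(1, 2), Pow(F, -1))) = 1)
Add(Add(Add(Function('w')(Add(-29, Mul(-1, -3)), -134), Function('q')(-281)), -139085), Function('C')(-621)) = Add(Add(Add(Add(4, Mul(-9, Add(-29, Mul(-1, -3))), Mul(-9, -134)), -281), -139085), 1) = Add(Add(Add(Add(4, Mul(-9, Add(-29, 3)), 1206), -281), -139085), 1) = Add(Add(Add(Add(4, Mul(-9, -26), 1206), -281), -139085), 1) = Add(Add(Add(Add(4, 234, 1206), -281), -139085), 1) = Add(Add(Add(1444, -281), -139085), 1) = Add(Add(1163, -139085), 1) = Add(-137922, 1) = -137921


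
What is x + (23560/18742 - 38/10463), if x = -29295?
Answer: -2872215906993/98048773 ≈ -29294.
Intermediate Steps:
x + (23560/18742 - 38/10463) = -29295 + (23560/18742 - 38/10463) = -29295 + (23560*(1/18742) - 38*1/10463) = -29295 + (11780/9371 - 38/10463) = -29295 + 122898042/98048773 = -2872215906993/98048773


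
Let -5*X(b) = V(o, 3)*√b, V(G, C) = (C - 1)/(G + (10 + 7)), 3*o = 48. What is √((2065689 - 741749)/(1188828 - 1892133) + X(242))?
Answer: √(-103459291300 - 7327969230*√2)/234435 ≈ 1.4391*I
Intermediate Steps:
o = 16 (o = (⅓)*48 = 16)
V(G, C) = (-1 + C)/(17 + G) (V(G, C) = (-1 + C)/(G + 17) = (-1 + C)/(17 + G))
X(b) = -2*√b/165 (X(b) = -(-1 + 3)/(17 + 16)*√b/5 = -2/33*√b/5 = -(1/33)*2*√b/5 = -2*√b/165)
√((2065689 - 741749)/(1188828 - 1892133) + X(242)) = √((2065689 - 741749)/(1188828 - 1892133) - 2*√2/15) = √(1323940/(-703305) - 2*√2/15) = √(1323940*(-1/703305) - 2*√2/15) = √(-264788/140661 - 2*√2/15)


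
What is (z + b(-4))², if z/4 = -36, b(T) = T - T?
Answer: 20736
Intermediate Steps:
b(T) = 0
z = -144 (z = 4*(-36) = -144)
(z + b(-4))² = (-144 + 0)² = (-144)² = 20736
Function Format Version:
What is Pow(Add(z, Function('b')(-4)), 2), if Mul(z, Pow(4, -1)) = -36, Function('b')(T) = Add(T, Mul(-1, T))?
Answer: 20736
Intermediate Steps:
Function('b')(T) = 0
z = -144 (z = Mul(4, -36) = -144)
Pow(Add(z, Function('b')(-4)), 2) = Pow(Add(-144, 0), 2) = Pow(-144, 2) = 20736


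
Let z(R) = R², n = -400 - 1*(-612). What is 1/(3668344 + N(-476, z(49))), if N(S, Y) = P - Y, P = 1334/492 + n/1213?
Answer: 298398/1093910920537 ≈ 2.7278e-7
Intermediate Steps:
n = 212 (n = -400 + 612 = 212)
P = 861223/298398 (P = 1334/492 + 212/1213 = 1334*(1/492) + 212*(1/1213) = 667/246 + 212/1213 = 861223/298398 ≈ 2.8862)
N(S, Y) = 861223/298398 - Y
1/(3668344 + N(-476, z(49))) = 1/(3668344 + (861223/298398 - 1*49²)) = 1/(3668344 + (861223/298398 - 1*2401)) = 1/(3668344 + (861223/298398 - 2401)) = 1/(3668344 - 715592375/298398) = 1/(1093910920537/298398) = 298398/1093910920537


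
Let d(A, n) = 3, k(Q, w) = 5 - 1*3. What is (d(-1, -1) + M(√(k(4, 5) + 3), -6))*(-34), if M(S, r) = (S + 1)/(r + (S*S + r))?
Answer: -680/7 + 34*√5/7 ≈ -86.282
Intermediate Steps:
k(Q, w) = 2 (k(Q, w) = 5 - 3 = 2)
M(S, r) = (1 + S)/(S² + 2*r) (M(S, r) = (1 + S)/(r + (S² + r)) = (1 + S)/(r + (r + S²)) = (1 + S)/(S² + 2*r))
(d(-1, -1) + M(√(k(4, 5) + 3), -6))*(-34) = (3 + (1 + √(2 + 3))/((√(2 + 3))² + 2*(-6)))*(-34) = (3 + (1 + √5)/((√5)² - 12))*(-34) = (3 + (1 + √5)/(5 - 12))*(-34) = (3 + (1 + √5)/(-7))*(-34) = (3 - (1 + √5)/7)*(-34) = (3 + (-⅐ - √5/7))*(-34) = (20/7 - √5/7)*(-34) = -680/7 + 34*√5/7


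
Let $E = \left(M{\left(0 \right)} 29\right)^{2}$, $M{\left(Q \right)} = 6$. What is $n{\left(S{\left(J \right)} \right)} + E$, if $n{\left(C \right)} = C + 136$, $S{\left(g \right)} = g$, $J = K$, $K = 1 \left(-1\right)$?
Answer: $30411$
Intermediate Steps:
$K = -1$
$J = -1$
$n{\left(C \right)} = 136 + C$
$E = 30276$ ($E = \left(6 \cdot 29\right)^{2} = 174^{2} = 30276$)
$n{\left(S{\left(J \right)} \right)} + E = \left(136 - 1\right) + 30276 = 135 + 30276 = 30411$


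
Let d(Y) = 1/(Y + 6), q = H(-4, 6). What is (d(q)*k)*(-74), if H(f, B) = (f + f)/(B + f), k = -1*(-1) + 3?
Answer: -148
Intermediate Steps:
k = 4 (k = 1 + 3 = 4)
H(f, B) = 2*f/(B + f) (H(f, B) = (2*f)/(B + f) = 2*f/(B + f))
q = -4 (q = 2*(-4)/(6 - 4) = 2*(-4)/2 = 2*(-4)*(½) = -4)
d(Y) = 1/(6 + Y)
(d(q)*k)*(-74) = (4/(6 - 4))*(-74) = (4/2)*(-74) = ((½)*4)*(-74) = 2*(-74) = -148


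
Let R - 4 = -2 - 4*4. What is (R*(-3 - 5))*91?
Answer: 10192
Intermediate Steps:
R = -14 (R = 4 + (-2 - 4*4) = 4 + (-2 - 16) = 4 - 18 = -14)
(R*(-3 - 5))*91 = -14*(-3 - 5)*91 = -14*(-8)*91 = 112*91 = 10192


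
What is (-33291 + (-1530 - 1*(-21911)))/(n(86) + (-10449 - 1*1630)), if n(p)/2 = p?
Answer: 12910/11907 ≈ 1.0842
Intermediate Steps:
n(p) = 2*p
(-33291 + (-1530 - 1*(-21911)))/(n(86) + (-10449 - 1*1630)) = (-33291 + (-1530 - 1*(-21911)))/(2*86 + (-10449 - 1*1630)) = (-33291 + (-1530 + 21911))/(172 + (-10449 - 1630)) = (-33291 + 20381)/(172 - 12079) = -12910/(-11907) = -12910*(-1/11907) = 12910/11907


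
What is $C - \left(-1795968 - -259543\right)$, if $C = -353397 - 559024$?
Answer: $624004$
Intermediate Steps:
$C = -912421$
$C - \left(-1795968 - -259543\right) = -912421 - \left(-1795968 - -259543\right) = -912421 - \left(-1795968 + 259543\right) = -912421 - -1536425 = -912421 + 1536425 = 624004$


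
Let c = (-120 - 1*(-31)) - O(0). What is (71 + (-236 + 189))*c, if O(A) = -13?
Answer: -1824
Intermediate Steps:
c = -76 (c = (-120 - 1*(-31)) - 1*(-13) = (-120 + 31) + 13 = -89 + 13 = -76)
(71 + (-236 + 189))*c = (71 + (-236 + 189))*(-76) = (71 - 47)*(-76) = 24*(-76) = -1824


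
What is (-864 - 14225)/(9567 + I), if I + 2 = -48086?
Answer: 15089/38521 ≈ 0.39171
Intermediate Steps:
I = -48088 (I = -2 - 48086 = -48088)
(-864 - 14225)/(9567 + I) = (-864 - 14225)/(9567 - 48088) = -15089/(-38521) = -15089*(-1/38521) = 15089/38521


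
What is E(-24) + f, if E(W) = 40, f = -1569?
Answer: -1529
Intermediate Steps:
E(-24) + f = 40 - 1569 = -1529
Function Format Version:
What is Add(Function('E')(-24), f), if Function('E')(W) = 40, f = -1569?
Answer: -1529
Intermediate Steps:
Add(Function('E')(-24), f) = Add(40, -1569) = -1529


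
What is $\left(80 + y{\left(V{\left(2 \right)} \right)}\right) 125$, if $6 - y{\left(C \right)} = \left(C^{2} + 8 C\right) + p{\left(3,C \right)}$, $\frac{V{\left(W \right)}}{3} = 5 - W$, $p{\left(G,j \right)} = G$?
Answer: $-8750$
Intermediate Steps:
$V{\left(W \right)} = 15 - 3 W$ ($V{\left(W \right)} = 3 \left(5 - W\right) = 15 - 3 W$)
$y{\left(C \right)} = 3 - C^{2} - 8 C$ ($y{\left(C \right)} = 6 - \left(\left(C^{2} + 8 C\right) + 3\right) = 6 - \left(3 + C^{2} + 8 C\right) = 3 - C^{2} - 8 C$)
$\left(80 + y{\left(V{\left(2 \right)} \right)}\right) 125 = \left(80 - \left(-3 + \left(15 - 6\right)^{2} + 8 \left(15 - 6\right)\right)\right) 125 = \left(80 - 150\right) 125 = \left(-70\right) 125 = -8750$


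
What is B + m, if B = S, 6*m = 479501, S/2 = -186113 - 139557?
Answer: -3428539/6 ≈ -5.7142e+5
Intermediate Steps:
S = -651340 (S = 2*(-186113 - 139557) = 2*(-325670) = -651340)
m = 479501/6 (m = (⅙)*479501 = 479501/6 ≈ 79917.)
B = -651340
B + m = -651340 + 479501/6 = -3428539/6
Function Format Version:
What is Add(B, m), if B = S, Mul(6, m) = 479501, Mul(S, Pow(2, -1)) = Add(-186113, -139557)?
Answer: Rational(-3428539, 6) ≈ -5.7142e+5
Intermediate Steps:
S = -651340 (S = Mul(2, Add(-186113, -139557)) = Mul(2, -325670) = -651340)
m = Rational(479501, 6) (m = Mul(Rational(1, 6), 479501) = Rational(479501, 6) ≈ 79917.)
B = -651340
Add(B, m) = Add(-651340, Rational(479501, 6)) = Rational(-3428539, 6)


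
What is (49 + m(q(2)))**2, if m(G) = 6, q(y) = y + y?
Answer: 3025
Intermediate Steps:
q(y) = 2*y
(49 + m(q(2)))**2 = (49 + 6)**2 = 55**2 = 3025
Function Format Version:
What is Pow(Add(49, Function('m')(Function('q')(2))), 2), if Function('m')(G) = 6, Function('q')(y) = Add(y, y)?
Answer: 3025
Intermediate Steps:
Function('q')(y) = Mul(2, y)
Pow(Add(49, Function('m')(Function('q')(2))), 2) = Pow(Add(49, 6), 2) = Pow(55, 2) = 3025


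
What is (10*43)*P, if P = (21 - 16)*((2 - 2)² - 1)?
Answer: -2150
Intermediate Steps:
P = -5 (P = 5*(0² - 1) = 5*(0 - 1) = 5*(-1) = -5)
(10*43)*P = (10*43)*(-5) = 430*(-5) = -2150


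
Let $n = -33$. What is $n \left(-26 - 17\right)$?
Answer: $1419$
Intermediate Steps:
$n \left(-26 - 17\right) = - 33 \left(-26 - 17\right) = \left(-33\right) \left(-43\right) = 1419$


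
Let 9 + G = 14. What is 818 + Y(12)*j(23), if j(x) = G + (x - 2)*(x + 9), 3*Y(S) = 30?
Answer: 7588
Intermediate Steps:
G = 5 (G = -9 + 14 = 5)
Y(S) = 10 (Y(S) = (⅓)*30 = 10)
j(x) = 5 + (-2 + x)*(9 + x) (j(x) = 5 + (x - 2)*(x + 9) = 5 + (-2 + x)*(9 + x))
818 + Y(12)*j(23) = 818 + 10*(-13 + 23² + 7*23) = 818 + 10*(-13 + 529 + 161) = 818 + 10*677 = 818 + 6770 = 7588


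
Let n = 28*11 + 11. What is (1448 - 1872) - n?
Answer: -743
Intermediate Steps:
n = 319 (n = 308 + 11 = 319)
(1448 - 1872) - n = (1448 - 1872) - 1*319 = -424 - 319 = -743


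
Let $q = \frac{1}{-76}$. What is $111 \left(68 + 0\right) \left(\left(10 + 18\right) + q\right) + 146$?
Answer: $\frac{4016423}{19} \approx 2.1139 \cdot 10^{5}$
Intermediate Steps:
$q = - \frac{1}{76} \approx -0.013158$
$111 \left(68 + 0\right) \left(\left(10 + 18\right) + q\right) + 146 = 111 \left(68 + 0\right) \left(\left(10 + 18\right) - \frac{1}{76}\right) + 146 = 111 \cdot 68 \left(28 - \frac{1}{76}\right) + 146 = 111 \cdot 68 \cdot \frac{2127}{76} + 146 = 111 \cdot \frac{36159}{19} + 146 = \frac{4013649}{19} + 146 = \frac{4016423}{19}$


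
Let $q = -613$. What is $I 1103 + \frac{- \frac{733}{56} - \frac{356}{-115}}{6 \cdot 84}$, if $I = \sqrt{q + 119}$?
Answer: $- \frac{7151}{360640} + 1103 i \sqrt{494} \approx -0.019829 + 24515.0 i$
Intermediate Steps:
$I = i \sqrt{494}$ ($I = \sqrt{-613 + 119} = \sqrt{-494} = i \sqrt{494} \approx 22.226 i$)
$I 1103 + \frac{- \frac{733}{56} - \frac{356}{-115}}{6 \cdot 84} = i \sqrt{494} \cdot 1103 + \frac{- \frac{733}{56} - \frac{356}{-115}}{6 \cdot 84} = 1103 i \sqrt{494} + \frac{\left(-733\right) \frac{1}{56} - - \frac{356}{115}}{504} = 1103 i \sqrt{494} + \left(- \frac{733}{56} + \frac{356}{115}\right) \frac{1}{504} = 1103 i \sqrt{494} - \frac{7151}{360640} = - \frac{7151}{360640} + 1103 i \sqrt{494}$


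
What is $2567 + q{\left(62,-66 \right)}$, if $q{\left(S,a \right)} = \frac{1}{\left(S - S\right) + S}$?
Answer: $\frac{159155}{62} \approx 2567.0$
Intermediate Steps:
$q{\left(S,a \right)} = \frac{1}{S}$ ($q{\left(S,a \right)} = \frac{1}{0 + S} = \frac{1}{S}$)
$2567 + q{\left(62,-66 \right)} = 2567 + \frac{1}{62} = \frac{159155}{62}$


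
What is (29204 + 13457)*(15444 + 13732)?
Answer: 1244677336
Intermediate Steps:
(29204 + 13457)*(15444 + 13732) = 42661*29176 = 1244677336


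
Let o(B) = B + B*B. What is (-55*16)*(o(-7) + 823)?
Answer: -761200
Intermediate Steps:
o(B) = B + B²
(-55*16)*(o(-7) + 823) = (-55*16)*(-7*(1 - 7) + 823) = -880*(-7*(-6) + 823) = -880*(42 + 823) = -880*865 = -761200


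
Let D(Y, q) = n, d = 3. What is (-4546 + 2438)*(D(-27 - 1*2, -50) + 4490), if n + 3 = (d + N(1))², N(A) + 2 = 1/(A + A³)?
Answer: -9463339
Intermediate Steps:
N(A) = -2 + 1/(A + A³)
n = -¾ (n = -3 + (3 + (1 - 2*1 - 2*1³)/(1 + 1³))² = -3 + (3 + (1 - 2 - 2*1)/(1 + 1))² = -3 + (3 + (1 - 2 - 2)/2)² = -3 + (3 + (½)*(-3))² = -3 + (3 - 3/2)² = -3 + (3/2)² = -3 + 9/4 = -¾ ≈ -0.75000)
D(Y, q) = -¾
(-4546 + 2438)*(D(-27 - 1*2, -50) + 4490) = (-4546 + 2438)*(-¾ + 4490) = -2108*17957/4 = -9463339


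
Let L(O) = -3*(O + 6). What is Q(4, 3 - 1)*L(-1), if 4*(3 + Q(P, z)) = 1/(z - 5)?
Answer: 185/4 ≈ 46.250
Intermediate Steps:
L(O) = -18 - 3*O (L(O) = -3*(6 + O) = -18 - 3*O)
Q(P, z) = -3 + 1/(4*(-5 + z)) (Q(P, z) = -3 + 1/(4*(z - 5)) = -3 + 1/(4*(-5 + z)))
Q(4, 3 - 1)*L(-1) = ((61 - 12*(3 - 1))/(4*(-5 + (3 - 1))))*(-18 - 3*(-1)) = ((61 - 12*2)/(4*(-5 + 2)))*(-18 + 3) = ((¼)*(61 - 24)/(-3))*(-15) = ((¼)*(-⅓)*37)*(-15) = -37/12*(-15) = 185/4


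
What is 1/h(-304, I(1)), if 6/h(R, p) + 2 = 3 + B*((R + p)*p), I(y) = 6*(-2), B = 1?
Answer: 3793/6 ≈ 632.17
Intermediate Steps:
I(y) = -12
h(R, p) = 6/(1 + p*(R + p)) (h(R, p) = 6/(-2 + (3 + 1*((R + p)*p))) = 6/(-2 + (3 + 1*(p*(R + p)))) = 6/(-2 + (3 + p*(R + p))) = 6/(1 + p*(R + p)))
1/h(-304, I(1)) = 1/(6/(1 + (-12)² - 304*(-12))) = 1/(6/(1 + 144 + 3648)) = 1/(6/3793) = 3793/6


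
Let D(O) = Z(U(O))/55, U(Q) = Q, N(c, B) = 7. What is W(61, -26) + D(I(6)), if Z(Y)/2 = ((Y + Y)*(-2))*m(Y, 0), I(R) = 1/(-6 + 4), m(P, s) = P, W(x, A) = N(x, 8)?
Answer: 383/55 ≈ 6.9636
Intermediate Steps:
W(x, A) = 7
I(R) = -½ (I(R) = 1/(-2) = -½)
Z(Y) = -8*Y² (Z(Y) = 2*(((Y + Y)*(-2))*Y) = 2*(((2*Y)*(-2))*Y) = 2*((-4*Y)*Y) = 2*(-4*Y²) = -8*Y²)
D(O) = -8*O²/55
W(61, -26) + D(I(6)) = 7 - 8*(-½)²/55 = 7 - 8/55*¼ = 7 - 2/55 = 383/55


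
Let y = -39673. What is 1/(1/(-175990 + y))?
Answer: -215663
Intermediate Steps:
1/(1/(-175990 + y)) = 1/(1/(-175990 - 39673)) = 1/(1/(-215663)) = 1/(-1/215663) = -215663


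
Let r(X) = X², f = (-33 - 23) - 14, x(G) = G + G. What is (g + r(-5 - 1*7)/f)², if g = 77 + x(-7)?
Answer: 4549689/1225 ≈ 3714.0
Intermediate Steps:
x(G) = 2*G
f = -70 (f = -56 - 14 = -70)
g = 63 (g = 77 + 2*(-7) = 77 - 14 = 63)
(g + r(-5 - 1*7)/f)² = (63 + (-5 - 1*7)²/(-70))² = (63 + (-5 - 7)²*(-1/70))² = (63 + (-12)²*(-1/70))² = (63 + 144*(-1/70))² = (63 - 72/35)² = (2133/35)² = 4549689/1225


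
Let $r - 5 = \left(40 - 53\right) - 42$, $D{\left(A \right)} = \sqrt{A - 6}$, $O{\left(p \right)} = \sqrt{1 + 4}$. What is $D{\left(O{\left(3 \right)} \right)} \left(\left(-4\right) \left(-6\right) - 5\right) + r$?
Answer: $-50 + 19 i \sqrt{6 - \sqrt{5}} \approx -50.0 + 36.862 i$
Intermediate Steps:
$O{\left(p \right)} = \sqrt{5}$
$D{\left(A \right)} = \sqrt{-6 + A}$
$r = -50$ ($r = 5 + \left(\left(40 - 53\right) - 42\right) = 5 - 55 = -50$)
$D{\left(O{\left(3 \right)} \right)} \left(\left(-4\right) \left(-6\right) - 5\right) + r = \sqrt{-6 + \sqrt{5}} \left(\left(-4\right) \left(-6\right) - 5\right) - 50 = \sqrt{-6 + \sqrt{5}} \left(24 - 5\right) - 50 = \sqrt{-6 + \sqrt{5}} \cdot 19 - 50 = 19 \sqrt{-6 + \sqrt{5}} - 50 = -50 + 19 \sqrt{-6 + \sqrt{5}}$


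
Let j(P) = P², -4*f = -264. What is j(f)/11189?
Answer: 4356/11189 ≈ 0.38931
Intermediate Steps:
f = 66 (f = -¼*(-264) = 66)
j(f)/11189 = 66²/11189 = 4356*(1/11189) = 4356/11189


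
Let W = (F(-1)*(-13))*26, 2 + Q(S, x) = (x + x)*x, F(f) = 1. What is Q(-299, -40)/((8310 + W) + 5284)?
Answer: 1599/6628 ≈ 0.24125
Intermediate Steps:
Q(S, x) = -2 + 2*x² (Q(S, x) = -2 + (x + x)*x = -2 + (2*x)*x = -2 + 2*x²)
W = -338 (W = (1*(-13))*26 = -13*26 = -338)
Q(-299, -40)/((8310 + W) + 5284) = (-2 + 2*(-40)²)/((8310 - 338) + 5284) = (-2 + 2*1600)/(7972 + 5284) = (-2 + 3200)/13256 = 3198*(1/13256) = 1599/6628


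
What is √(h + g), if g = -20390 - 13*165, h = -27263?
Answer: I*√49798 ≈ 223.15*I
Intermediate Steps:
g = -22535 (g = -20390 - 1*2145 = -20390 - 2145 = -22535)
√(h + g) = √(-27263 - 22535) = √(-49798) = I*√49798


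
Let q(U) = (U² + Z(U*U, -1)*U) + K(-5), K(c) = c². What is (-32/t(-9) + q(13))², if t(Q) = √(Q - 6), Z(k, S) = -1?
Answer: 490391/15 + 11584*I*√15/15 ≈ 32693.0 + 2991.0*I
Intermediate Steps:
q(U) = 25 + U² - U (q(U) = (U² - U) + (-5)² = (U² - U) + 25 = 25 + U² - U)
t(Q) = √(-6 + Q)
(-32/t(-9) + q(13))² = (-32/√(-6 - 9) + (25 + 13² - 1*13))² = (-32*(-I*√15/15) + (25 + 169 - 13))² = (-32*(-I*√15/15) + 181)² = (-(-32)*I*√15/15 + 181)² = (32*I*√15/15 + 181)² = (181 + 32*I*√15/15)²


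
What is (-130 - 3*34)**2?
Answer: 53824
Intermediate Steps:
(-130 - 3*34)**2 = (-130 - 1*102)**2 = (-130 - 102)**2 = (-232)**2 = 53824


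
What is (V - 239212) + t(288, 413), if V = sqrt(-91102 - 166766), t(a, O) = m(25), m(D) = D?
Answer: -239187 + 6*I*sqrt(7163) ≈ -2.3919e+5 + 507.81*I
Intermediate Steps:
t(a, O) = 25
V = 6*I*sqrt(7163) (V = sqrt(-257868) = 6*I*sqrt(7163) ≈ 507.81*I)
(V - 239212) + t(288, 413) = (6*I*sqrt(7163) - 239212) + 25 = (-239212 + 6*I*sqrt(7163)) + 25 = -239187 + 6*I*sqrt(7163)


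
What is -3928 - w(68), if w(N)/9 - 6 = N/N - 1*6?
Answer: -3937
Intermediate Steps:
w(N) = 9 (w(N) = 54 + 9*(N/N - 1*6) = 54 + 9*(1 - 6) = 54 + 9*(-5) = 54 - 45 = 9)
-3928 - w(68) = -3928 - 1*9 = -3928 - 9 = -3937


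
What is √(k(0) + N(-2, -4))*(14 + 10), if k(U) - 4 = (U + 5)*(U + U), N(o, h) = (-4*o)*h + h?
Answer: 96*I*√2 ≈ 135.76*I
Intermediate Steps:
N(o, h) = h - 4*h*o (N(o, h) = -4*h*o + h = h - 4*h*o)
k(U) = 4 + 2*U*(5 + U) (k(U) = 4 + (U + 5)*(U + U) = 4 + (5 + U)*(2*U) = 4 + 2*U*(5 + U))
√(k(0) + N(-2, -4))*(14 + 10) = √((4 + 2*0² + 10*0) - 4*(1 - 4*(-2)))*(14 + 10) = √((4 + 2*0 + 0) - 4*(1 + 8))*24 = √((4 + 0 + 0) - 4*9)*24 = √(4 - 36)*24 = √(-32)*24 = (4*I*√2)*24 = 96*I*√2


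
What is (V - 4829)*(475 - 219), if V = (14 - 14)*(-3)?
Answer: -1236224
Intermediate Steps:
V = 0 (V = 0*(-3) = 0)
(V - 4829)*(475 - 219) = (0 - 4829)*(475 - 219) = -4829*256 = -1236224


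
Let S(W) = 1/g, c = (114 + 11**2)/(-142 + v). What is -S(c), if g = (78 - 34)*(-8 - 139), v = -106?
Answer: 1/6468 ≈ 0.00015461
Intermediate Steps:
g = -6468 (g = 44*(-147) = -6468)
c = -235/248 (c = (114 + 11**2)/(-142 - 106) = (114 + 121)/(-248) = 235*(-1/248) = -235/248 ≈ -0.94758)
S(W) = -1/6468 (S(W) = 1/(-6468) = -1/6468)
-S(c) = -1*(-1/6468) = 1/6468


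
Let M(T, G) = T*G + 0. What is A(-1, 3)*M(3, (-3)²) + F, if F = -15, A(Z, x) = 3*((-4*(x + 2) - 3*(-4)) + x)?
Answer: -420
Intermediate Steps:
M(T, G) = G*T (M(T, G) = G*T + 0 = G*T)
A(Z, x) = 12 - 9*x (A(Z, x) = 3*((-4*(2 + x) + 12) + x) = 3*(((-8 - 4*x) + 12) + x) = 3*((4 - 4*x) + x) = 3*(4 - 3*x) = 12 - 9*x)
A(-1, 3)*M(3, (-3)²) + F = (12 - 9*3)*((-3)²*3) - 15 = (12 - 27)*(9*3) - 15 = -15*27 - 15 = -405 - 15 = -420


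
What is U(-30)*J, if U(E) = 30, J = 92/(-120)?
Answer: -23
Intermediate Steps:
J = -23/30 (J = 92*(-1/120) = -23/30 ≈ -0.76667)
U(-30)*J = 30*(-23/30) = -23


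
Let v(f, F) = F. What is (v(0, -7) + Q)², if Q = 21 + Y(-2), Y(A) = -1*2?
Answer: 144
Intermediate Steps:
Y(A) = -2
Q = 19 (Q = 21 - 2 = 19)
(v(0, -7) + Q)² = (-7 + 19)² = 12² = 144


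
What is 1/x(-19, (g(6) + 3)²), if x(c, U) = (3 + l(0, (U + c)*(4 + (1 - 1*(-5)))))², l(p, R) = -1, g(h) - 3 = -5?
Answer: ¼ ≈ 0.25000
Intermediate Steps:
g(h) = -2 (g(h) = 3 - 5 = -2)
x(c, U) = 4 (x(c, U) = (3 - 1)² = 2² = 4)
1/x(-19, (g(6) + 3)²) = 1/4 = ¼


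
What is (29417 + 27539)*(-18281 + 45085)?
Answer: 1526648624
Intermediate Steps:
(29417 + 27539)*(-18281 + 45085) = 56956*26804 = 1526648624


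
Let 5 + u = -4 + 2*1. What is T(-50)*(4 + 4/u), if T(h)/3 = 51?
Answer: 3672/7 ≈ 524.57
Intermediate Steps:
T(h) = 153 (T(h) = 3*51 = 153)
u = -7 (u = -5 + (-4 + 2*1) = -5 + (-4 + 2) = -5 - 2 = -7)
T(-50)*(4 + 4/u) = 153*(4 + 4/(-7)) = 153*(4 - ⅐*4) = 153*(4 - 4/7) = 153*(24/7) = 3672/7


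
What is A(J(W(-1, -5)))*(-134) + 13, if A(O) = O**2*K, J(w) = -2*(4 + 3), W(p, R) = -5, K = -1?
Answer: 26277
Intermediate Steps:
J(w) = -14 (J(w) = -2*7 = -14)
A(O) = -O**2 (A(O) = O**2*(-1) = -O**2)
A(J(W(-1, -5)))*(-134) + 13 = -1*(-14)**2*(-134) + 13 = -1*196*(-134) + 13 = -196*(-134) + 13 = 26264 + 13 = 26277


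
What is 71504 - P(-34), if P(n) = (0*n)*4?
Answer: 71504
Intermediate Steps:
P(n) = 0 (P(n) = 0*4 = 0)
71504 - P(-34) = 71504 - 1*0 = 71504 + 0 = 71504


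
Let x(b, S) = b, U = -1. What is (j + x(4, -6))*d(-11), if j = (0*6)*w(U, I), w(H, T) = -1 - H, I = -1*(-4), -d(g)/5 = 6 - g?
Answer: -340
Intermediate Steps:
d(g) = -30 + 5*g (d(g) = -5*(6 - g) = -30 + 5*g)
I = 4
j = 0 (j = (0*6)*(-1 - 1*(-1)) = 0*(-1 + 1) = 0*0 = 0)
(j + x(4, -6))*d(-11) = (0 + 4)*(-30 + 5*(-11)) = 4*(-30 - 55) = 4*(-85) = -340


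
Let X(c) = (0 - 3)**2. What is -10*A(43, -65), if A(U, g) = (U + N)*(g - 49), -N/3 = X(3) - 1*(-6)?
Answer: -2280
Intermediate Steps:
X(c) = 9 (X(c) = (-3)**2 = 9)
N = -45 (N = -3*(9 - 1*(-6)) = -3*(9 + 6) = -3*15 = -45)
A(U, g) = (-49 + g)*(-45 + U) (A(U, g) = (U - 45)*(g - 49) = (-45 + U)*(-49 + g) = (-49 + g)*(-45 + U))
-10*A(43, -65) = -10*(2205 - 49*43 - 45*(-65) + 43*(-65)) = -10*(2205 - 2107 + 2925 - 2795) = -10*228 = -2280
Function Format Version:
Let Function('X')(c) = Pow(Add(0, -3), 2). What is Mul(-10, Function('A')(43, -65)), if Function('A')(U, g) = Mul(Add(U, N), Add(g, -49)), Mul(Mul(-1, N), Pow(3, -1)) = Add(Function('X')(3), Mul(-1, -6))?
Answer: -2280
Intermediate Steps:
Function('X')(c) = 9 (Function('X')(c) = Pow(-3, 2) = 9)
N = -45 (N = Mul(-3, Add(9, Mul(-1, -6))) = Mul(-3, Add(9, 6)) = Mul(-3, 15) = -45)
Function('A')(U, g) = Mul(Add(-49, g), Add(-45, U)) (Function('A')(U, g) = Mul(Add(U, -45), Add(g, -49)) = Mul(Add(-45, U), Add(-49, g)) = Mul(Add(-49, g), Add(-45, U)))
Mul(-10, Function('A')(43, -65)) = Mul(-10, Add(2205, Mul(-49, 43), Mul(-45, -65), Mul(43, -65))) = Mul(-10, Add(2205, -2107, 2925, -2795)) = Mul(-10, 228) = -2280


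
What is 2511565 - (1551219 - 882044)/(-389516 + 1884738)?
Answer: 3755346573255/1495222 ≈ 2.5116e+6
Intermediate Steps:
2511565 - (1551219 - 882044)/(-389516 + 1884738) = 2511565 - 669175/1495222 = 3755346573255/1495222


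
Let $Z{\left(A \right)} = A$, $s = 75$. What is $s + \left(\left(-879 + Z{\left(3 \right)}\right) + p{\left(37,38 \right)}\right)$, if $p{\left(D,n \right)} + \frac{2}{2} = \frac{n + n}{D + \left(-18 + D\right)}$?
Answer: $- \frac{11209}{14} \approx -800.64$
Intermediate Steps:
$p{\left(D,n \right)} = -1 + \frac{2 n}{-18 + 2 D}$ ($p{\left(D,n \right)} = -1 + \frac{n + n}{D + \left(-18 + D\right)} = -1 + \frac{2 n}{-18 + 2 D}$)
$s + \left(\left(-879 + Z{\left(3 \right)}\right) + p{\left(37,38 \right)}\right) = 75 + \left(\left(-879 + 3\right) + \frac{9 + 38 - 37}{-9 + 37}\right) = 75 - \left(876 - \frac{9 + 38 - 37}{28}\right) = 75 + \left(-876 + \frac{1}{28} \cdot 10\right) = 75 + \left(-876 + \frac{5}{14}\right) = 75 - \frac{12259}{14} = - \frac{11209}{14}$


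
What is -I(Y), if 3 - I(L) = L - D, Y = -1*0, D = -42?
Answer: 39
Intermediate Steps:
Y = 0
I(L) = -39 - L (I(L) = 3 - (L - 1*(-42)) = 3 - (L + 42) = 3 - (42 + L) = 3 + (-42 - L) = -39 - L)
-I(Y) = -(-39 - 1*0) = -(-39 + 0) = -1*(-39) = 39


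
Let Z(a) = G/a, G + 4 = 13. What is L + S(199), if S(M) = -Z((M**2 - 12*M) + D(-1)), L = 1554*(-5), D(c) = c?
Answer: -96379083/12404 ≈ -7770.0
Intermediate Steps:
G = 9 (G = -4 + 13 = 9)
L = -7770
Z(a) = 9/a
S(M) = -9/(-1 + M**2 - 12*M) (S(M) = -9/((M**2 - 12*M) - 1) = -9/(-1 + M**2 - 12*M))
L + S(199) = -7770 + 9/(1 - 1*199**2 + 12*199) = -7770 + 9/(1 - 1*39601 + 2388) = -7770 + 9/(1 - 39601 + 2388) = -7770 + 9/(-37212) = -7770 + 9*(-1/37212) = -7770 - 3/12404 = -96379083/12404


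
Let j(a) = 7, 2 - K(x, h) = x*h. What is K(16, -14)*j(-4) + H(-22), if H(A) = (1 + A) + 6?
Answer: 1567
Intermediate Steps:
H(A) = 7 + A
K(x, h) = 2 - h*x (K(x, h) = 2 - x*h = 2 - h*x)
K(16, -14)*j(-4) + H(-22) = (2 - 1*(-14)*16)*7 + (7 - 22) = (2 + 224)*7 - 15 = 226*7 - 15 = 1582 - 15 = 1567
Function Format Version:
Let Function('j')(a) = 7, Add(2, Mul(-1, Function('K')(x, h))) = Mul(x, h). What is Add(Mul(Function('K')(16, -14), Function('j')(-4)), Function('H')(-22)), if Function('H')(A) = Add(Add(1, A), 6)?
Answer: 1567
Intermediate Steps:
Function('H')(A) = Add(7, A)
Function('K')(x, h) = Add(2, Mul(-1, h, x)) (Function('K')(x, h) = Add(2, Mul(-1, Mul(x, h))) = Add(2, Mul(-1, Mul(h, x))) = Add(2, Mul(-1, h, x)))
Add(Mul(Function('K')(16, -14), Function('j')(-4)), Function('H')(-22)) = Add(Mul(Add(2, Mul(-1, -14, 16)), 7), Add(7, -22)) = Add(Mul(Add(2, 224), 7), -15) = Add(Mul(226, 7), -15) = Add(1582, -15) = 1567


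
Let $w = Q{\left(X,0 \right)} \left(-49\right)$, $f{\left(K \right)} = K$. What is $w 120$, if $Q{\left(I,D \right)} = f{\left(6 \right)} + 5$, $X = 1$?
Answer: $-64680$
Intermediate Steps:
$Q{\left(I,D \right)} = 11$ ($Q{\left(I,D \right)} = 6 + 5 = 11$)
$w = -539$ ($w = 11 \left(-49\right) = -539$)
$w 120 = \left(-539\right) 120 = -64680$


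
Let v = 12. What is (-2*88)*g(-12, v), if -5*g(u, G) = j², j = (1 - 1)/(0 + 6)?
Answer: 0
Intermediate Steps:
j = 0 (j = 0/6 = 0*(⅙) = 0)
g(u, G) = 0 (g(u, G) = -⅕*0² = -⅕*0 = 0)
(-2*88)*g(-12, v) = -2*88*0 = -176*0 = 0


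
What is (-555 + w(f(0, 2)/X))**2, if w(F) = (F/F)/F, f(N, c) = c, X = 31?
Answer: 1164241/4 ≈ 2.9106e+5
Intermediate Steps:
w(F) = 1/F
(-555 + w(f(0, 2)/X))**2 = (-555 + 1/(2/31))**2 = (-555 + 31/2)**2 = (-1079/2)**2 = 1164241/4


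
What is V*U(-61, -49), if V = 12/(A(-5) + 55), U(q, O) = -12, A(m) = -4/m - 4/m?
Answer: -720/283 ≈ -2.5442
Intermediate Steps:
A(m) = -8/m
V = 60/283 (V = 12/(-8/(-5) + 55) = 12/(-8*(-⅕) + 55) = 12/(8/5 + 55) = 12/(283/5) = 12*(5/283) = 60/283 ≈ 0.21201)
V*U(-61, -49) = (60/283)*(-12) = -720/283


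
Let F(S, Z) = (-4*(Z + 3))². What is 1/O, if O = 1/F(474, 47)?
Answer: 40000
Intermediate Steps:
F(S, Z) = (-12 - 4*Z)² (F(S, Z) = (-4*(3 + Z))² = (-12 - 4*Z)²)
O = 1/40000 (O = 1/(16*(3 + 47)²) = 1/(16*50²) = 1/(16*2500) = 1/40000 ≈ 2.5000e-5)
1/O = 1/(1/40000) = 40000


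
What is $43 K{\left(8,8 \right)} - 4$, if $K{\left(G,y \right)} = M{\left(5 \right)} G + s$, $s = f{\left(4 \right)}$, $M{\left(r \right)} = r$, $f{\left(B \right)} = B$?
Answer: $1888$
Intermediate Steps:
$s = 4$
$K{\left(G,y \right)} = 4 + 5 G$ ($K{\left(G,y \right)} = 5 G + 4 = 4 + 5 G$)
$43 K{\left(8,8 \right)} - 4 = 43 \left(4 + 5 \cdot 8\right) - 4 = 43 \left(4 + 40\right) - 4 = 43 \cdot 44 - 4 = 1892 - 4 = 1888$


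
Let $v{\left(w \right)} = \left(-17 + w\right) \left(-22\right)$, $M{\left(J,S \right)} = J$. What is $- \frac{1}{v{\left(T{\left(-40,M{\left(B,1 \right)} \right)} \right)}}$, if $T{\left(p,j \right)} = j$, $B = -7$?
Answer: $- \frac{1}{528} \approx -0.0018939$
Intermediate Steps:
$v{\left(w \right)} = 374 - 22 w$
$- \frac{1}{v{\left(T{\left(-40,M{\left(B,1 \right)} \right)} \right)}} = - \frac{1}{374 - -154} = - \frac{1}{374 + 154} = - \frac{1}{528}$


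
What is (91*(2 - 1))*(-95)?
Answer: -8645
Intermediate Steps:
(91*(2 - 1))*(-95) = (91*1)*(-95) = 91*(-95) = -8645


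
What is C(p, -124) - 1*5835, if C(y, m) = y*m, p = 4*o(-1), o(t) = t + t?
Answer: -4843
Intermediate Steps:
o(t) = 2*t
p = -8 (p = 4*(2*(-1)) = 4*(-2) = -8)
C(y, m) = m*y
C(p, -124) - 1*5835 = -124*(-8) - 1*5835 = 992 - 5835 = -4843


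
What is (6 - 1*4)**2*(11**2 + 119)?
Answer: 960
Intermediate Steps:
(6 - 1*4)**2*(11**2 + 119) = (6 - 4)**2*(121 + 119) = 2**2*240 = 4*240 = 960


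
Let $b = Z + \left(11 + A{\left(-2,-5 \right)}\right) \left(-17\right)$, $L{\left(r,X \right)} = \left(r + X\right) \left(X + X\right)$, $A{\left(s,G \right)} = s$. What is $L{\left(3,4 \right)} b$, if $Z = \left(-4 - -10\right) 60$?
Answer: $11592$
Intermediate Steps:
$L{\left(r,X \right)} = 2 X \left(X + r\right)$ ($L{\left(r,X \right)} = \left(X + r\right) 2 X = 2 X \left(X + r\right)$)
$Z = 360$ ($Z = \left(-4 + 10\right) 60 = 6 \cdot 60 = 360$)
$b = 207$ ($b = 360 + \left(11 - 2\right) \left(-17\right) = 360 + 9 \left(-17\right) = 360 - 153 = 207$)
$L{\left(3,4 \right)} b = 2 \cdot 4 \left(4 + 3\right) 207 = 2 \cdot 4 \cdot 7 \cdot 207 = 56 \cdot 207 = 11592$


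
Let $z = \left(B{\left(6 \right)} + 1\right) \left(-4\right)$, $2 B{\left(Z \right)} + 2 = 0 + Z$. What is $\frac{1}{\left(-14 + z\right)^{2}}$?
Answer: $\frac{1}{676} \approx 0.0014793$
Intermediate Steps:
$B{\left(Z \right)} = -1 + \frac{Z}{2}$ ($B{\left(Z \right)} = -1 + \frac{0 + Z}{2} = -1 + \frac{Z}{2}$)
$z = -12$ ($z = \left(\left(-1 + \frac{1}{2} \cdot 6\right) + 1\right) \left(-4\right) = \left(\left(-1 + 3\right) + 1\right) \left(-4\right) = \left(2 + 1\right) \left(-4\right) = 3 \left(-4\right) = -12$)
$\frac{1}{\left(-14 + z\right)^{2}} = \frac{1}{\left(-14 - 12\right)^{2}} = \frac{1}{\left(-26\right)^{2}} = \frac{1}{676}$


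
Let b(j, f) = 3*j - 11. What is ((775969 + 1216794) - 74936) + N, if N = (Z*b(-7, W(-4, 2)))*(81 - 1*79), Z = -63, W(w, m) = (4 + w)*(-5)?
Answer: 1921859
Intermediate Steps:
W(w, m) = -20 - 5*w
b(j, f) = -11 + 3*j
N = 4032 (N = (-63*(-11 + 3*(-7)))*(81 - 1*79) = (-63*(-11 - 21))*(81 - 79) = -63*(-32)*2 = 2016*2 = 4032)
((775969 + 1216794) - 74936) + N = ((775969 + 1216794) - 74936) + 4032 = (1992763 - 74936) + 4032 = 1917827 + 4032 = 1921859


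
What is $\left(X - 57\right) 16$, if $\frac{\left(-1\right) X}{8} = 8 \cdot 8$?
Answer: $-9104$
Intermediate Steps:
$X = -512$ ($X = - 8 \cdot 8 \cdot 8 = \left(-8\right) 64 = -512$)
$\left(X - 57\right) 16 = \left(-512 - 57\right) 16 = \left(-569\right) 16 = -9104$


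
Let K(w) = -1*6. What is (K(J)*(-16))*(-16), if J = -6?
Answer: -1536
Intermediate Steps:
K(w) = -6
(K(J)*(-16))*(-16) = -6*(-16)*(-16) = 96*(-16) = -1536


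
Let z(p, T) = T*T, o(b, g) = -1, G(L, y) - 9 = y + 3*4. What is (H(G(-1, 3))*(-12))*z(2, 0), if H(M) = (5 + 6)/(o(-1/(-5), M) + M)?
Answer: 0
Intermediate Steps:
G(L, y) = 21 + y (G(L, y) = 9 + (y + 3*4) = 9 + (y + 12) = 9 + (12 + y) = 21 + y)
H(M) = 11/(-1 + M) (H(M) = (5 + 6)/(-1 + M) = 11/(-1 + M))
z(p, T) = T²
(H(G(-1, 3))*(-12))*z(2, 0) = ((11/(-1 + (21 + 3)))*(-12))*0² = ((11/(-1 + 24))*(-12))*0 = ((11/23)*(-12))*0 = -132/23*0 = 0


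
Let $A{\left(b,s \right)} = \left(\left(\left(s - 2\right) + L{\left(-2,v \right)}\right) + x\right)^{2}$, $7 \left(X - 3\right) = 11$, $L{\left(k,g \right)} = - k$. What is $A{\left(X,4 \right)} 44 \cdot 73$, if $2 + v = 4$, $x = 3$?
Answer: $157388$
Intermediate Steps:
$v = 2$ ($v = -2 + 4 = 2$)
$X = \frac{32}{7}$ ($X = 3 + \frac{1}{7} \cdot 11 = 3 + \frac{11}{7} = \frac{32}{7} \approx 4.5714$)
$A{\left(b,s \right)} = \left(3 + s\right)^{2}$ ($A{\left(b,s \right)} = \left(\left(\left(s - 2\right) - -2\right) + 3\right)^{2} = \left(\left(\left(-2 + s\right) + 2\right) + 3\right)^{2} = \left(s + 3\right)^{2} = \left(3 + s\right)^{2}$)
$A{\left(X,4 \right)} 44 \cdot 73 = \left(3 + 4\right)^{2} \cdot 44 \cdot 73 = 7^{2} \cdot 44 \cdot 73 = 49 \cdot 44 \cdot 73 = 2156 \cdot 73 = 157388$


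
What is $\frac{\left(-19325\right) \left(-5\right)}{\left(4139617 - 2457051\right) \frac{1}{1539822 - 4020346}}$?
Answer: $- \frac{119840315750}{841283} \approx -1.4245 \cdot 10^{5}$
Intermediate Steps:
$\frac{\left(-19325\right) \left(-5\right)}{\left(4139617 - 2457051\right) \frac{1}{1539822 - 4020346}} = \frac{96625}{\left(4139617 - 2457051\right) \frac{1}{-2480524}} = \frac{96625}{1682566 \left(- \frac{1}{2480524}\right)} = \frac{96625}{- \frac{841283}{1240262}} = 96625 \left(- \frac{1240262}{841283}\right) = - \frac{119840315750}{841283}$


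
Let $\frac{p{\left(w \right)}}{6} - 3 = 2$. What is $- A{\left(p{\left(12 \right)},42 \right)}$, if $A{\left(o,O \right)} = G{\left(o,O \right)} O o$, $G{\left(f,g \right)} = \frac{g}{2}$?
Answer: $-26460$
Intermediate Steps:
$p{\left(w \right)} = 30$ ($p{\left(w \right)} = 18 + 6 \cdot 2 = 18 + 12 = 30$)
$G{\left(f,g \right)} = \frac{g}{2}$ ($G{\left(f,g \right)} = g \frac{1}{2} = \frac{g}{2}$)
$A{\left(o,O \right)} = \frac{o O^{2}}{2}$ ($A{\left(o,O \right)} = \frac{O}{2} O o = \frac{O^{2}}{2} o = \frac{o O^{2}}{2}$)
$- A{\left(p{\left(12 \right)},42 \right)} = - \frac{30 \cdot 42^{2}}{2} = - \frac{30 \cdot 1764}{2} = \left(-1\right) 26460 = -26460$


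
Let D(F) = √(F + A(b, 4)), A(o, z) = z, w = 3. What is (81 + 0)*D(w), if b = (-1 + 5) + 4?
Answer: 81*√7 ≈ 214.31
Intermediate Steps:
b = 8 (b = 4 + 4 = 8)
D(F) = √(4 + F) (D(F) = √(F + 4) = √(4 + F))
(81 + 0)*D(w) = (81 + 0)*√(4 + 3) = 81*√7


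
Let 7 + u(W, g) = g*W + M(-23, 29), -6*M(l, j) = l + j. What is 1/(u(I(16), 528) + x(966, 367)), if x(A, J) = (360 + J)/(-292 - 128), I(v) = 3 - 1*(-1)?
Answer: 420/882953 ≈ 0.00047568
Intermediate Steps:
M(l, j) = -j/6 - l/6 (M(l, j) = -(l + j)/6 = -(j + l)/6 = -j/6 - l/6)
I(v) = 4 (I(v) = 3 + 1 = 4)
x(A, J) = -6/7 - J/420 (x(A, J) = (360 + J)/(-420) = (360 + J)*(-1/420) = -6/7 - J/420)
u(W, g) = -8 + W*g (u(W, g) = -7 + (g*W + (-⅙*29 - ⅙*(-23))) = -7 + (W*g + (-29/6 + 23/6)) = -7 + (W*g - 1) = -7 + (-1 + W*g) = -8 + W*g)
1/(u(I(16), 528) + x(966, 367)) = 1/((-8 + 4*528) + (-6/7 - 1/420*367)) = 1/((-8 + 2112) + (-6/7 - 367/420)) = 1/(2104 - 727/420) = 1/(882953/420) = 420/882953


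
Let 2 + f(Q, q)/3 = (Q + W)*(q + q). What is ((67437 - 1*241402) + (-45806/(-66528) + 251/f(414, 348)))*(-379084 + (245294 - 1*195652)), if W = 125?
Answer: 59597500122596938321/1039893624 ≈ 5.7311e+10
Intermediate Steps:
f(Q, q) = -6 + 6*q*(125 + Q) (f(Q, q) = -6 + 3*((Q + 125)*(q + q)) = -6 + 3*((125 + Q)*(2*q)) = -6 + 3*(2*q*(125 + Q)) = -6 + 6*q*(125 + Q))
((67437 - 1*241402) + (-45806/(-66528) + 251/f(414, 348)))*(-379084 + (245294 - 1*195652)) = ((67437 - 1*241402) + (-45806/(-66528) + 251/(-6 + 750*348 + 6*414*348)))*(-379084 + (245294 - 1*195652)) = ((67437 - 241402) + (-45806*(-1/66528) + 251/(-6 + 261000 + 864432)))*(-379084 + (245294 - 195652)) = (-173965 + (22903/33264 + 251/1125426))*(-379084 + 49642) = (-173965 + (22903/33264 + 251*(1/1125426)))*(-329442) = (-173965 + (22903/33264 + 251/1125426))*(-329442) = (-173965 + 4297330157/6239361744)*(-329442) = -1085426268464803/6239361744*(-329442) = 59597500122596938321/1039893624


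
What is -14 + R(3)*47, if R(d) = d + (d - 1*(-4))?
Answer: 456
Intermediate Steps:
R(d) = 4 + 2*d (R(d) = d + (d + 4) = d + (4 + d) = 4 + 2*d)
-14 + R(3)*47 = -14 + (4 + 2*3)*47 = -14 + (4 + 6)*47 = -14 + 10*47 = -14 + 470 = 456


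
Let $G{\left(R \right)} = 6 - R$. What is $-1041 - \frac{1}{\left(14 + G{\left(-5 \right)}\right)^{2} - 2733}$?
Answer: $- \frac{2194427}{2108} \approx -1041.0$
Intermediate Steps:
$-1041 - \frac{1}{\left(14 + G{\left(-5 \right)}\right)^{2} - 2733} = -1041 - \frac{1}{\left(14 + \left(6 - -5\right)\right)^{2} - 2733} = -1041 - \frac{1}{\left(14 + \left(6 + 5\right)\right)^{2} - 2733} = -1041 - \frac{1}{\left(14 + 11\right)^{2} - 2733} = -1041 - \frac{1}{25^{2} - 2733} = -1041 - \frac{1}{625 - 2733} = -1041 - \frac{1}{-2108} = -1041 - - \frac{1}{2108} = -1041 + \frac{1}{2108} = - \frac{2194427}{2108}$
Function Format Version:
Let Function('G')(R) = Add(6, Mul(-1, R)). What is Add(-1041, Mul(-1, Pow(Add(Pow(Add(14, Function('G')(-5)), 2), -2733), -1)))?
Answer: Rational(-2194427, 2108) ≈ -1041.0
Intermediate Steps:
Add(-1041, Mul(-1, Pow(Add(Pow(Add(14, Function('G')(-5)), 2), -2733), -1))) = Add(-1041, Mul(-1, Pow(Add(Pow(Add(14, Add(6, Mul(-1, -5))), 2), -2733), -1))) = Add(-1041, Mul(-1, Pow(Add(Pow(Add(14, Add(6, 5)), 2), -2733), -1))) = Add(-1041, Mul(-1, Pow(Add(Pow(Add(14, 11), 2), -2733), -1))) = Add(-1041, Mul(-1, Pow(Add(Pow(25, 2), -2733), -1))) = Add(-1041, Mul(-1, Pow(Add(625, -2733), -1))) = Add(-1041, Mul(-1, Pow(-2108, -1))) = Add(-1041, Mul(-1, Rational(-1, 2108))) = Add(-1041, Rational(1, 2108)) = Rational(-2194427, 2108)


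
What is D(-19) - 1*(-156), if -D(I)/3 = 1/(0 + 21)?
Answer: 1091/7 ≈ 155.86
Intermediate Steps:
D(I) = -⅐ (D(I) = -3/(0 + 21) = -3/21 = -3*1/21 = -⅐)
D(-19) - 1*(-156) = -⅐ - 1*(-156) = -⅐ + 156 = 1091/7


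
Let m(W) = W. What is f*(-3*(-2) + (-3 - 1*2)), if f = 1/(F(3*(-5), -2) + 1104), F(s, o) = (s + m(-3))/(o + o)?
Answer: 2/2217 ≈ 0.00090212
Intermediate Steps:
F(s, o) = (-3 + s)/(2*o) (F(s, o) = (s - 3)/(o + o) = (-3 + s)/((2*o)) = (-3 + s)*(1/(2*o)) = (-3 + s)/(2*o))
f = 2/2217 (f = 1/((1/2)*(-3 + 3*(-5))/(-2) + 1104) = 1/((1/2)*(-1/2)*(-3 - 15) + 1104) = 1/((1/2)*(-1/2)*(-18) + 1104) = 1/(9/2 + 1104) = 1/(2217/2) = 2/2217 ≈ 0.00090212)
f*(-3*(-2) + (-3 - 1*2)) = 2*(-3*(-2) + (-3 - 1*2))/2217 = 2*(6 + (-3 - 2))/2217 = 2*(6 - 5)/2217 = (2/2217)*1 = 2/2217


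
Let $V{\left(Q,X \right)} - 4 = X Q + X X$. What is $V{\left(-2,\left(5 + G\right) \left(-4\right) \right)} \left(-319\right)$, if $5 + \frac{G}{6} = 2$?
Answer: $-830676$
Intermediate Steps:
$G = -18$ ($G = -30 + 6 \cdot 2 = -30 + 12 = -18$)
$V{\left(Q,X \right)} = 4 + X^{2} + Q X$ ($V{\left(Q,X \right)} = 4 + \left(X Q + X X\right) = 4 + \left(Q X + X^{2}\right) = 4 + \left(X^{2} + Q X\right) = 4 + X^{2} + Q X$)
$V{\left(-2,\left(5 + G\right) \left(-4\right) \right)} \left(-319\right) = \left(4 + \left(\left(5 - 18\right) \left(-4\right)\right)^{2} - 2 \left(5 - 18\right) \left(-4\right)\right) \left(-319\right) = \left(4 + \left(\left(-13\right) \left(-4\right)\right)^{2} - 2 \left(\left(-13\right) \left(-4\right)\right)\right) \left(-319\right) = \left(4 + 52^{2} - 104\right) \left(-319\right) = \left(4 + 2704 - 104\right) \left(-319\right) = 2604 \left(-319\right) = -830676$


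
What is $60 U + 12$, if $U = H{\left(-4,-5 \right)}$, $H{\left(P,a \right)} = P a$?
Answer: $1212$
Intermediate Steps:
$U = 20$ ($U = \left(-4\right) \left(-5\right) = 20$)
$60 U + 12 = 60 \cdot 20 + 12 = 1200 + 12 = 1212$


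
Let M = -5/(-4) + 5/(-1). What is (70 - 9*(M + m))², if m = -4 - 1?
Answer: 354025/16 ≈ 22127.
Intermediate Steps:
M = -15/4 (M = -5*(-¼) + 5*(-1) = 5/4 - 5 = -15/4 ≈ -3.7500)
m = -5
(70 - 9*(M + m))² = (70 - 9*(-15/4 - 5))² = (70 - 9*(-35/4))² = (70 + 315/4)² = (595/4)² = 354025/16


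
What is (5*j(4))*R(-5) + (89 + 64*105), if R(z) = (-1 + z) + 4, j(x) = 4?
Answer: 6769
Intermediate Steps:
R(z) = 3 + z
(5*j(4))*R(-5) + (89 + 64*105) = (5*4)*(3 - 5) + (89 + 64*105) = 20*(-2) + (89 + 6720) = -40 + 6809 = 6769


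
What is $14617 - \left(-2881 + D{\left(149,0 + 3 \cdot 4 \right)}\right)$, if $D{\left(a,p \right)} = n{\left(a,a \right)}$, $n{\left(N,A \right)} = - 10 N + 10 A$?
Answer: $17498$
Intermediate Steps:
$D{\left(a,p \right)} = 0$ ($D{\left(a,p \right)} = - 10 a + 10 a = 0$)
$14617 - \left(-2881 + D{\left(149,0 + 3 \cdot 4 \right)}\right) = 14617 - \left(-2881 + 0\right) = 14617 - -2881 = 14617 + 2881 = 17498$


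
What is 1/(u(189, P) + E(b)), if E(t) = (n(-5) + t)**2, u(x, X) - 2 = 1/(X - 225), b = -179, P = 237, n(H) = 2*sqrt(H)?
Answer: 12*I/(8592*sqrt(5) + 384277*I) ≈ 3.115e-5 + 1.5574e-6*I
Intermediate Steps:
u(x, X) = 2 + 1/(-225 + X) (u(x, X) = 2 + 1/(X - 225) = 2 + 1/(-225 + X))
E(t) = (t + 2*I*sqrt(5))**2 (E(t) = (2*sqrt(-5) + t)**2 = (2*(I*sqrt(5)) + t)**2 = (2*I*sqrt(5) + t)**2 = (t + 2*I*sqrt(5))**2)
1/(u(189, P) + E(b)) = 1/((-449 + 2*237)/(-225 + 237) + (-179 + 2*I*sqrt(5))**2) = 1/((-449 + 474)/12 + (-179 + 2*I*sqrt(5))**2) = 1/((1/12)*25 + (-179 + 2*I*sqrt(5))**2) = 1/(25/12 + (-179 + 2*I*sqrt(5))**2)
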